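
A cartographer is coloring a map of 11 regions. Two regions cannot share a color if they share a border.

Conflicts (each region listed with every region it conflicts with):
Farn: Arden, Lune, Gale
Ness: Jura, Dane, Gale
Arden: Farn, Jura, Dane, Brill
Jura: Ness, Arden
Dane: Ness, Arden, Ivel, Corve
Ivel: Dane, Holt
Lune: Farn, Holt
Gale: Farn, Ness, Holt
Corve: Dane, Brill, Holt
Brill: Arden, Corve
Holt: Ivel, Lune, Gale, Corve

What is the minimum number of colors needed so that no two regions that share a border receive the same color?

3

The cycle Ness-Jura-Arden-Farn-Gale-Ness has odd length 5, so it cannot be 2-colored; at least 3 colors are needed.
3 colors suffice: color 1 → {Ness, Arden, Holt}; color 2 → {Farn, Jura, Dane, Brill}; color 3 → {Ivel, Lune, Gale, Corve}. No two conflicting regions share a color.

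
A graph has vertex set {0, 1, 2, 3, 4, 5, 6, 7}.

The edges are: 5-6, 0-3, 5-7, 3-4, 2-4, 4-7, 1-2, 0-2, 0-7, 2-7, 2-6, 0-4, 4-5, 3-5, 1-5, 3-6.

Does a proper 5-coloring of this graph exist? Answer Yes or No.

The chromatic number is 4. 0, 2, 4, 7 are mutually adjacent (a clique of size 4), so at least 4 colors are needed.
4 colors suffice: color a → {2, 5}; color b → {1, 4, 6}; color c → {0}; color d → {3, 7}.
Since 5 ≥ 4, a proper 5-coloring certainly exists.

Yes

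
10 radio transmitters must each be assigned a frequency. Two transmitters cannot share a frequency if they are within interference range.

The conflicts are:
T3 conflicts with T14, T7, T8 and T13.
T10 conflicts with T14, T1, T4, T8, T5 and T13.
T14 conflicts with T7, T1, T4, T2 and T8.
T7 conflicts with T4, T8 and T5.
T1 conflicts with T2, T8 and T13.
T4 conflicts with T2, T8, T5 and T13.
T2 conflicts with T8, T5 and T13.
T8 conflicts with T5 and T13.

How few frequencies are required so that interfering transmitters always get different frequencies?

4

T3, T14, T7, T8 are mutually in conflict, so at least 4 frequencies are needed.
4 frequencies suffice: frequency 1 → {T8}; frequency 2 → {T14, T5, T13}; frequency 3 → {T3, T1, T4}; frequency 4 → {T10, T7, T2}. Every pair that conflicts lands in different frequencies.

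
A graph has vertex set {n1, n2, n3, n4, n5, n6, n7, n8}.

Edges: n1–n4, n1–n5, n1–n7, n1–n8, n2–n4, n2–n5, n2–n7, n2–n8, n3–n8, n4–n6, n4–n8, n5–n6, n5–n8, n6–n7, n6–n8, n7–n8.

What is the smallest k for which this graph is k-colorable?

3

n2, n7, n8 are mutually adjacent, so at least 3 colors are needed.
A valid assignment using 3 colors: n1=green, n2=green, n3=blue, n4=blue, n5=blue, n6=green, n7=blue, n8=red. No two adjacent vertices share a color.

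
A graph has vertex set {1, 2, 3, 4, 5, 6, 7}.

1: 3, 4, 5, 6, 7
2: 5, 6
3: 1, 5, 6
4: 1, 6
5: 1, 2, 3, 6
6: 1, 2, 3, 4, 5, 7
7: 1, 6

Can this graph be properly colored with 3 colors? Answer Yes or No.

No

1, 3, 5, 6 are pairwise adjacent (a clique of size 4), so at least 4 colors are needed.
So 3 colors are not enough.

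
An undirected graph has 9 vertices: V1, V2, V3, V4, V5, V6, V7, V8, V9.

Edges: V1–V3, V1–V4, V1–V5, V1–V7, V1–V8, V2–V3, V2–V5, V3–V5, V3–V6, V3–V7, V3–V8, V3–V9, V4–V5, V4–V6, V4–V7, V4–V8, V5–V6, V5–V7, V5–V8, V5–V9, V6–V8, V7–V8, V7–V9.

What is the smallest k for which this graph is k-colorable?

V1, V3, V5, V7, V8 are pairwise adjacent (a clique of size 5), so at least 5 colors are needed.
One proper 5-coloring: V1=5, V2=3, V3=2, V4=2, V5=1, V6=3, V7=3, V8=4, V9=4. Each edge has distinct colors on its endpoints.

5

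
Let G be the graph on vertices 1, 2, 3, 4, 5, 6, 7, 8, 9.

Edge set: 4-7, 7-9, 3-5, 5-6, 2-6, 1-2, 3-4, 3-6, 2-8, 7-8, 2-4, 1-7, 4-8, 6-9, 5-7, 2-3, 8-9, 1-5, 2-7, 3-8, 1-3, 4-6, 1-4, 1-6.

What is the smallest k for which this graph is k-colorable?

1, 2, 3, 4, 6 form a clique, so at least 5 colors are needed.
5 colors suffice: color red → {6, 7}; color blue → {2, 5, 9}; color green → {4}; color yellow → {1, 8}; color purple → {3}. Every edge joins two different colors.

5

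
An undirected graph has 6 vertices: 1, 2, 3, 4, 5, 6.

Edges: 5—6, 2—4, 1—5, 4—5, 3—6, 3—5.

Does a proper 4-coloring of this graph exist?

Yes

The chromatic number is 3. 3, 5, 6 form a triangle, so at least 3 colors are needed.
3 colors suffice: 1=b, 2=a, 3=b, 4=b, 5=a, 6=c.
Since 4 ≥ 3, a proper 4-coloring certainly exists.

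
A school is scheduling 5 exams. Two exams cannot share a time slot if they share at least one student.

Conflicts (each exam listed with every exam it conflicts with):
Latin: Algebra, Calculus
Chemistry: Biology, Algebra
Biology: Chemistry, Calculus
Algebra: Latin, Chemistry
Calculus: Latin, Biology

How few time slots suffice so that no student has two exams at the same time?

3

The cycle Algebra-Chemistry-Biology-Calculus-Latin-Algebra has odd length 5, so it cannot be 2-colored; at least 3 time slots are needed.
Using 3 time slots: Latin=1, Chemistry=2, Biology=1, Algebra=3, Calculus=2. Every pair that conflicts lands in different time slots.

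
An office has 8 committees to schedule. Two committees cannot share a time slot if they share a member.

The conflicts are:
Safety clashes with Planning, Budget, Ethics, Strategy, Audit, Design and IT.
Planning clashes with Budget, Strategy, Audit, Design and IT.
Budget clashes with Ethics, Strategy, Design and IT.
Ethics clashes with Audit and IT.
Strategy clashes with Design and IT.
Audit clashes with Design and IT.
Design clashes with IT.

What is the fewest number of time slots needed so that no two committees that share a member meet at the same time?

6

Safety, Planning, Budget, Strategy, Design, IT all conflict with each other, so at least 6 time slots are needed.
6 time slots suffice: time slot 1 → {IT}; time slot 2 → {Safety}; time slot 3 → {Budget, Audit}; time slot 4 → {Ethics, Design}; time slot 5 → {Planning}; time slot 6 → {Strategy}. No two conflicting committees share a time slot.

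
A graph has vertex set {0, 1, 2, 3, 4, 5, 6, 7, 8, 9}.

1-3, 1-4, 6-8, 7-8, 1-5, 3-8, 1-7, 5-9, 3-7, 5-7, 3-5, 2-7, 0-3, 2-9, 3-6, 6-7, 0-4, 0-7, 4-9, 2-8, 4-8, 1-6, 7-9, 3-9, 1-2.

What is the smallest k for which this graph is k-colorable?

3, 6, 7, 8 are mutually adjacent (a clique of size 4), so at least 4 colors are needed.
4 colors suffice: color a → {4, 7}; color b → {2, 3}; color c → {0, 1, 8, 9}; color d → {5, 6}. Every edge joins two different colors.

4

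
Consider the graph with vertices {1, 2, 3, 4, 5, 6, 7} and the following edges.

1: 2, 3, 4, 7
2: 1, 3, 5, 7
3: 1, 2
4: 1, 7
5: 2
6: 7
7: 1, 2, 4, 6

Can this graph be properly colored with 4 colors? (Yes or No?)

The chromatic number is 3. 1, 2, 7 are mutually adjacent, so at least 3 colors are needed.
3 colors suffice: color red → {1, 5, 6}; color blue → {3, 7}; color green → {2, 4}.
Since 4 ≥ 3, a proper 4-coloring certainly exists.

Yes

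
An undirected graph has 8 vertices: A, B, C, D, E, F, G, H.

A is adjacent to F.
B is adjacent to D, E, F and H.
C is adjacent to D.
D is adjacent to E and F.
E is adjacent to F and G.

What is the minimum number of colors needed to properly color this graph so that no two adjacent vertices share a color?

B, D, E, F form a clique, so at least 4 colors are needed.
One proper 4-coloring: A=1, B=4, C=2, D=1, E=2, F=3, G=1, H=1. Every edge joins two different colors.

4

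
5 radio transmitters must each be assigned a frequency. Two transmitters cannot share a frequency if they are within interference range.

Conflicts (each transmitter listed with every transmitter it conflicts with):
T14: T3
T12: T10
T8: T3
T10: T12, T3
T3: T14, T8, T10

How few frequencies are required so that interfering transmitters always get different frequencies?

T8 and T3 conflict, so at least 2 frequencies are needed.
2 frequencies suffice: frequency 1 → {T12, T3}; frequency 2 → {T14, T8, T10}. Each listed conflict is separated.

2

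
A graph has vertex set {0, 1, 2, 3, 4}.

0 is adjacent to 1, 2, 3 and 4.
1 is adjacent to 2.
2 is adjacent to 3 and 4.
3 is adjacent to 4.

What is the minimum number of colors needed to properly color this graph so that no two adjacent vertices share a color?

4

0, 2, 3, 4 are pairwise adjacent (a clique of size 4), so at least 4 colors are needed.
4 colors suffice: 0=blue, 1=green, 2=red, 3=green, 4=yellow. Every edge joins two different colors.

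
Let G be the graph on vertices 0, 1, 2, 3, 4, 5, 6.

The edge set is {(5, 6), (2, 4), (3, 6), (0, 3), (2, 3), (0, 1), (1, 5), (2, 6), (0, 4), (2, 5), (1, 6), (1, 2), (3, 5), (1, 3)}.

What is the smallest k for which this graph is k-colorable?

5

1, 2, 3, 5, 6 are mutually adjacent (a clique of size 5), so at least 5 colors are needed.
A valid assignment using 5 colors: 0=c, 1=b, 2=c, 3=a, 4=a, 5=d, 6=e. Every edge joins two different colors.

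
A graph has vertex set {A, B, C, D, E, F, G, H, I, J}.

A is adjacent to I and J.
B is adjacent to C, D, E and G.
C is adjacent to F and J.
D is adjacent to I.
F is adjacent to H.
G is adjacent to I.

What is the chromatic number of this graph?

B and D are adjacent, so at least 2 colors are needed.
2 colors suffice: color 1 → {B, F, I, J}; color 2 → {A, C, D, E, G, H}. Each edge has distinct colors on its endpoints.

2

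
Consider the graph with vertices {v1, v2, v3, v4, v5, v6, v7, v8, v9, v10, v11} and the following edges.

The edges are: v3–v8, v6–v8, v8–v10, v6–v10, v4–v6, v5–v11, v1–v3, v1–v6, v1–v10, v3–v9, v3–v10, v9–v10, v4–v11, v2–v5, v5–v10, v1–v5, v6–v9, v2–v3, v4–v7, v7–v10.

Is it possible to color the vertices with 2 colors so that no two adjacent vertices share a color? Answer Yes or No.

v6, v8, v10 are mutually adjacent, so at least 3 colors are needed.
So 2 colors are not enough.

No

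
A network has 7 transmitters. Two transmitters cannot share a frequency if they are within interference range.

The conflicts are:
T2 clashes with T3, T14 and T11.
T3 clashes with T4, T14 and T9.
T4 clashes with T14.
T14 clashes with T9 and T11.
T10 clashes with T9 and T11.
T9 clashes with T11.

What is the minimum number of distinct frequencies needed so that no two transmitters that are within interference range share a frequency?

T10, T9, T11 are mutually in conflict, so at least 3 frequencies are needed.
3 frequencies suffice: frequency 1 → {T14, T10}; frequency 2 → {T3, T11}; frequency 3 → {T2, T4, T9}. Every pair that conflicts lands in different frequencies.

3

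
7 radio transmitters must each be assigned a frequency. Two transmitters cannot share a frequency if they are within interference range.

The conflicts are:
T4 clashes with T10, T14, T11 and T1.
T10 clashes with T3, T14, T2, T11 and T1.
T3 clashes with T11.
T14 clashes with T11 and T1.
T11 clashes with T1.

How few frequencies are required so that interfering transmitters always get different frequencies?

T4, T10, T14, T11, T1 are mutually in conflict, so at least 5 frequencies are needed.
5 frequencies suffice: frequency 1 → {T10}; frequency 2 → {T2, T11}; frequency 3 → {T4, T3}; frequency 4 → {T14}; frequency 5 → {T1}. No two conflicting transmitters share a frequency.

5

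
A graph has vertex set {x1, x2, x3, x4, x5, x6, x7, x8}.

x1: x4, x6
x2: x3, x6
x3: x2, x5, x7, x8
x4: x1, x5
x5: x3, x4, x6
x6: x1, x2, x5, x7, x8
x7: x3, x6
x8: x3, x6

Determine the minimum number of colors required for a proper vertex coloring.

x1 and x6 are adjacent, so at least 2 colors are needed.
2 colors suffice: color R → {x3, x4, x6}; color B → {x1, x2, x5, x7, x8}. Every edge joins two different colors.

2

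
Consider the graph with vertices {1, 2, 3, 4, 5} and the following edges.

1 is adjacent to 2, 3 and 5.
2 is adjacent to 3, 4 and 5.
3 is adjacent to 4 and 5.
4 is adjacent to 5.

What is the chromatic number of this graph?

4

1, 2, 3, 5 form a clique, so at least 4 colors are needed.
4 colors suffice: color red → {2}; color blue → {3}; color green → {5}; color yellow → {1, 4}. Each edge has distinct colors on its endpoints.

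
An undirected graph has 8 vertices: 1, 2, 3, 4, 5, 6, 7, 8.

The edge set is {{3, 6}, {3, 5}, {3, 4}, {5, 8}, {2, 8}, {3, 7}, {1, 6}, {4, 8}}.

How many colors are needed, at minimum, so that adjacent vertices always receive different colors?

1 and 6 are adjacent, so at least 2 colors are needed.
2 colors suffice: color a → {1, 3, 8}; color b → {2, 4, 5, 6, 7}. No two adjacent vertices share a color.

2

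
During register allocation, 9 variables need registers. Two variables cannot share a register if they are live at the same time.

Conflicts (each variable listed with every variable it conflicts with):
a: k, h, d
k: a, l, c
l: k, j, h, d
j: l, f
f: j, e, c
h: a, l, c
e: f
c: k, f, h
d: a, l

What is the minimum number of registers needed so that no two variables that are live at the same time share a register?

The cycle c-f-j-l-k-c has odd length 5, so it cannot be 2-colored; at least 3 registers are needed.
Using 3 registers: a=1, k=2, l=1, j=2, f=1, h=2, e=2, c=3, d=2. No two conflicting variables share a register.

3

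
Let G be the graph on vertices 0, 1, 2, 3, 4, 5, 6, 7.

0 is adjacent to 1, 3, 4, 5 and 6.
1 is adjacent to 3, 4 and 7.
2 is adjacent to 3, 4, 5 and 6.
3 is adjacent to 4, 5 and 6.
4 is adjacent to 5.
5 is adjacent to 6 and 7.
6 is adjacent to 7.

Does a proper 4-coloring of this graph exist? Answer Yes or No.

Yes

The chromatic number is 4. 2, 3, 4, 5 are mutually adjacent (a clique of size 4), so at least 4 colors are needed.
4 colors suffice: color a → {1, 5}; color b → {3, 7}; color c → {4, 6}; color d → {0, 2}.
That is already a proper 4-coloring.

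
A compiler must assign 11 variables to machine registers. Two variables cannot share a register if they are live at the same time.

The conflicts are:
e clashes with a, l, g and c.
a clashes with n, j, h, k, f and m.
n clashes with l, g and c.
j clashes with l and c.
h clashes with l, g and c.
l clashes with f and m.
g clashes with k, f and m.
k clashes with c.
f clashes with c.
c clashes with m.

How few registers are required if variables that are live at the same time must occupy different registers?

a and h conflict, so at least 2 registers are needed.
A valid assignment using 2 registers: e=2, a=1, n=2, j=2, h=2, l=1, g=1, k=2, f=2, c=1, m=2. Every pair that conflicts lands in different registers.

2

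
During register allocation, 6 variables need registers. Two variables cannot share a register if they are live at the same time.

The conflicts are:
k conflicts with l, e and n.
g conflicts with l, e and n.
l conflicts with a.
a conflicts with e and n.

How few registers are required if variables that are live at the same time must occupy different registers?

g and l conflict, so at least 2 registers are needed.
Using 2 registers: k=1, g=1, l=2, a=1, e=2, n=2. Every pair that conflicts lands in different registers.

2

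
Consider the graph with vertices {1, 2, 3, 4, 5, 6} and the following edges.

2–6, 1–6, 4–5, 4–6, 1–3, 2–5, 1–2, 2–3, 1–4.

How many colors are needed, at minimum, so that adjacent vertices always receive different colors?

1, 2, 6 are mutually adjacent, so at least 3 colors are needed.
One proper 3-coloring: 1=blue, 2=red, 3=green, 4=red, 5=blue, 6=green. Every edge joins two different colors.

3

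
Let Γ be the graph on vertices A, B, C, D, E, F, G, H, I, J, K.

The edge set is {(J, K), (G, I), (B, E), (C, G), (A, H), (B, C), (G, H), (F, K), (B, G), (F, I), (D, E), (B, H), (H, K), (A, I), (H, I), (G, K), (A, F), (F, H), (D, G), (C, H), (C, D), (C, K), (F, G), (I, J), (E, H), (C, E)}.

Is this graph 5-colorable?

The chromatic number is 4. A, F, H, I are pairwise adjacent (a clique of size 4), so at least 4 colors are needed.
4 colors suffice: A=2, B=4, C=3, D=1, E=2, F=3, G=2, H=1, I=4, J=1, K=4.
Since 5 ≥ 4, a proper 5-coloring certainly exists.

Yes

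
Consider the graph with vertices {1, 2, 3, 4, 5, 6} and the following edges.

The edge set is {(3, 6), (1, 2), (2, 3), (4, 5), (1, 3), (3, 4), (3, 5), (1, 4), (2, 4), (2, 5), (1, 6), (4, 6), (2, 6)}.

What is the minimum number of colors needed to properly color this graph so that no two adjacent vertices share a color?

5

1, 2, 3, 4, 6 form a clique, so at least 5 colors are needed.
One proper 5-coloring: 1=d, 2=b, 3=c, 4=a, 5=d, 6=e. Each edge has distinct colors on its endpoints.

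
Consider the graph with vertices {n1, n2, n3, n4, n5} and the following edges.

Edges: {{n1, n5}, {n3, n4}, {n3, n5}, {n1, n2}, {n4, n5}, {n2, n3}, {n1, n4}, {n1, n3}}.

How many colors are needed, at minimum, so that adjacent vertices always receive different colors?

4

n1, n3, n4, n5 are mutually adjacent (a clique of size 4), so at least 4 colors are needed.
4 colors suffice: n1=red, n2=green, n3=blue, n4=green, n5=yellow. Every edge joins two different colors.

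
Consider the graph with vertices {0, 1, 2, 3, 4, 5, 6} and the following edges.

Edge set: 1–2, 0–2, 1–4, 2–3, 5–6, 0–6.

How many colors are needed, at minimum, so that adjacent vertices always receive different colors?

2 and 3 are adjacent, so at least 2 colors are needed.
2 colors suffice: 0=b, 1=b, 2=a, 3=b, 4=a, 5=b, 6=a. Every edge joins two different colors.

2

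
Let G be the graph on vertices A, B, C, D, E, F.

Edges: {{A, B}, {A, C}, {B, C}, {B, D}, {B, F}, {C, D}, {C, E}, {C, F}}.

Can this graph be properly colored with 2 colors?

No

B, C, D are pairwise adjacent, so at least 3 colors are needed.
So 2 colors are not enough.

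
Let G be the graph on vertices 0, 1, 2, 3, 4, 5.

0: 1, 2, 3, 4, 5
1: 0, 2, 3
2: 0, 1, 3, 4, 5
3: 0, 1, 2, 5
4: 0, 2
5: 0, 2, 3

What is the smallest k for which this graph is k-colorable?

4

0, 2, 3, 5 are mutually adjacent (a clique of size 4), so at least 4 colors are needed.
A valid assignment using 4 colors: 0=a, 1=d, 2=b, 3=c, 4=c, 5=d. No two adjacent vertices share a color.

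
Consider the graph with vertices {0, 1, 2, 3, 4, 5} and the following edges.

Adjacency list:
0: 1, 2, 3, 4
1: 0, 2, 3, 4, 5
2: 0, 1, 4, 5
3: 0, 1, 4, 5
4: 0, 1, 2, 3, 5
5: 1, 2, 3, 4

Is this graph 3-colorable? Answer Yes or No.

No

0, 1, 3, 4 are pairwise adjacent (a clique of size 4), so at least 4 colors are needed.
So 3 colors are not enough.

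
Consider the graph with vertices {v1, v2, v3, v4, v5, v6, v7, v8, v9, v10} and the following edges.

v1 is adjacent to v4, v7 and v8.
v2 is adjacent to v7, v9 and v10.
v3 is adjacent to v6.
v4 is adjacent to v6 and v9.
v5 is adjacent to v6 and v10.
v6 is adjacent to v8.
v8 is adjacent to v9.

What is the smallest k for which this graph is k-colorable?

3

The cycle v2-v9-v8-v1-v7-v2 has odd length 5, so it cannot be 2-colored; at least 3 colors are needed.
3 colors suffice: v1=1, v2=2, v3=2, v4=2, v5=2, v6=1, v7=3, v8=2, v9=1, v10=1. Every edge joins two different colors.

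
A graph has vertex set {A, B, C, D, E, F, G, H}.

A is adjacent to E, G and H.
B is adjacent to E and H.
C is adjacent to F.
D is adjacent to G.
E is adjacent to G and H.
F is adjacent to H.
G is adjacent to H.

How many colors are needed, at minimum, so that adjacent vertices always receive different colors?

4

A, E, G, H form a clique, so at least 4 colors are needed.
4 colors suffice: color 1 → {C, D, H}; color 2 → {B, F, G}; color 3 → {E}; color 4 → {A}. Every edge joins two different colors.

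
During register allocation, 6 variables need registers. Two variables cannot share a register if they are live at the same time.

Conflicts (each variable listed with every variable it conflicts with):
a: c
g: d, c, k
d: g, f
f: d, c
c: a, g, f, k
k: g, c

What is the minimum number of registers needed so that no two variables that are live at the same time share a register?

3

g, c, k all conflict with each other, so at least 3 registers are needed.
Using 3 registers: a=2, g=2, d=1, f=2, c=1, k=3. Each listed conflict is separated.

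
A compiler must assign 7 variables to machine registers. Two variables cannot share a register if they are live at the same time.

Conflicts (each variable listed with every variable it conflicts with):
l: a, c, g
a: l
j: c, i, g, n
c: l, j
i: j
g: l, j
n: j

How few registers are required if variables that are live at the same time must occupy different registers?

2

j and n conflict, so at least 2 registers are needed.
2 registers suffice: register 1 → {l, j}; register 2 → {a, c, i, g, n}. No two conflicting variables share a register.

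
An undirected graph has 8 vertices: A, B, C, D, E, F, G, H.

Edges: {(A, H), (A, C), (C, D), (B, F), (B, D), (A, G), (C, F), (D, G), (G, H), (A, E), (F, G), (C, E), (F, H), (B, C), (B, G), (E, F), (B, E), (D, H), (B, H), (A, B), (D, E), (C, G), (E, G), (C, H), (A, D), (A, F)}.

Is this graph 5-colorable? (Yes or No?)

No

A, B, C, E, F, G are mutually adjacent (a clique of size 6), so at least 6 colors are needed.
So 5 colors are not enough.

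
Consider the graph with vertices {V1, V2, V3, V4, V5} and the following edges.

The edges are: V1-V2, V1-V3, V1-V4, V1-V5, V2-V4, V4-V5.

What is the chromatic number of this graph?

V1, V4, V5 form a triangle, so at least 3 colors are needed.
3 colors suffice: V1=1, V2=3, V3=2, V4=2, V5=3. Each edge has distinct colors on its endpoints.

3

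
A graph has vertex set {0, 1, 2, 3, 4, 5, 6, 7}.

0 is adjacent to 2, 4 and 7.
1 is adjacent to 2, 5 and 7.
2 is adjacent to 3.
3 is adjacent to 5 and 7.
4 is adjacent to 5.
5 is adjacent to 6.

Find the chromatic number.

The cycle 5-3-2-0-4-5 has odd length 5, so it cannot be 2-colored; at least 3 colors are needed.
3 colors suffice: color red → {2, 5, 7}; color blue → {0, 1, 3, 6}; color green → {4}. Each edge has distinct colors on its endpoints.

3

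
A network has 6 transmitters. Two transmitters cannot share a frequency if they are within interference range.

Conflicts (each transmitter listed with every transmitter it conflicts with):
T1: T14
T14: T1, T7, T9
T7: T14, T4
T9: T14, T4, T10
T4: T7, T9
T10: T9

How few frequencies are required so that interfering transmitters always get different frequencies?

T7 and T4 conflict, so at least 2 frequencies are needed.
Using 2 frequencies: T1=2, T14=1, T7=2, T9=2, T4=1, T10=1. Each listed conflict is separated.

2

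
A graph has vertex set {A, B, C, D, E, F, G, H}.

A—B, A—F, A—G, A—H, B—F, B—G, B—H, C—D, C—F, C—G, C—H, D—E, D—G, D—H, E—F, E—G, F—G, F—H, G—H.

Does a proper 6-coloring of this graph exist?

The chromatic number is 5. A, B, F, G, H are pairwise adjacent (a clique of size 5), so at least 5 colors are needed.
One proper 5-coloring: A=yellow, B=purple, C=yellow, D=blue, E=green, F=blue, G=red, H=green.
Since 6 ≥ 5, a proper 6-coloring certainly exists.

Yes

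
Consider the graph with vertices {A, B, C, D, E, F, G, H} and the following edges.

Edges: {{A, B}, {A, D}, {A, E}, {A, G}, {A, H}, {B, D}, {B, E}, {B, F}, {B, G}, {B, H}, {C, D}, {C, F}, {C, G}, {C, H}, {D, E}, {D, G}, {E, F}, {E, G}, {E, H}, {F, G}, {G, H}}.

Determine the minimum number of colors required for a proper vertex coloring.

A, B, E, G, H form a clique, so at least 5 colors are needed.
5 colors suffice: color red → {G}; color blue → {C, E}; color green → {B}; color yellow → {D, F, H}; color purple → {A}. No two adjacent vertices share a color.

5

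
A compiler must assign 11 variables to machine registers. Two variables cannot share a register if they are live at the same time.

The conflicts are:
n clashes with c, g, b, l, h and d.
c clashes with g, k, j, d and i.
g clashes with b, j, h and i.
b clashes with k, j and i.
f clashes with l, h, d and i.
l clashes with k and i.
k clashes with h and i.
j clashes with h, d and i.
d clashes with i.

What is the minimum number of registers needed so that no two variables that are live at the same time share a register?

g, b, j, i all conflict with each other, so at least 4 registers are needed.
4 registers suffice: register 1 → {n, i}; register 2 → {g, k, d}; register 3 → {c, b, l, h}; register 4 → {f, j}. Every pair that conflicts lands in different registers.

4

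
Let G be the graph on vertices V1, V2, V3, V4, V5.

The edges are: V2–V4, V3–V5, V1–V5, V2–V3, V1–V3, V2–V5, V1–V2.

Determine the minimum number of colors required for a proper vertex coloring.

V1, V2, V3, V5 are pairwise adjacent (a clique of size 4), so at least 4 colors are needed.
4 colors suffice: color 1 → {V2}; color 2 → {V4, V5}; color 3 → {V1}; color 4 → {V3}. No two adjacent vertices share a color.

4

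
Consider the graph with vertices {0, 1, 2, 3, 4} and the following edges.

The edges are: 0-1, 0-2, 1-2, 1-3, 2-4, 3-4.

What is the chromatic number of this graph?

3

0, 1, 2 are mutually adjacent, so at least 3 colors are needed.
One proper 3-coloring: 0=green, 1=red, 2=blue, 3=blue, 4=red. Each edge has distinct colors on its endpoints.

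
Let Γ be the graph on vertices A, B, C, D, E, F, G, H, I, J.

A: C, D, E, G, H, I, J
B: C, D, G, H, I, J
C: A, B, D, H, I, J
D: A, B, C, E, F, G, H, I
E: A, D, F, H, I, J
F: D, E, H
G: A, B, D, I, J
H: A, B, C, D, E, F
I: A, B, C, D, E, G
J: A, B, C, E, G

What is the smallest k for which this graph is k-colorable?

A, C, D, I form a clique, so at least 4 colors are needed.
A valid assignment using 4 colors: A=2, B=2, C=4, D=1, E=4, F=2, G=4, H=3, I=3, J=1. No two adjacent vertices share a color.

4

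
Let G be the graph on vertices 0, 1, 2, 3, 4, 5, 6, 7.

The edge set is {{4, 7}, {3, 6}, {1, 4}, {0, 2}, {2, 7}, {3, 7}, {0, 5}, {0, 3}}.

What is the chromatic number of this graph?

2 and 7 are adjacent, so at least 2 colors are needed.
A valid assignment using 2 colors: 0=red, 1=red, 2=blue, 3=blue, 4=blue, 5=blue, 6=red, 7=red. No two adjacent vertices share a color.

2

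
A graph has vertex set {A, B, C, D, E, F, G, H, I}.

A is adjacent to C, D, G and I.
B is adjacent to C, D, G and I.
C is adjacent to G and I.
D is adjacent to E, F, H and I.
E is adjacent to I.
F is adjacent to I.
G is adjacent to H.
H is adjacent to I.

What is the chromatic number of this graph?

D, F, I are pairwise adjacent, so at least 3 colors are needed.
3 colors suffice: color 1 → {G, I}; color 2 → {C, D}; color 3 → {A, B, E, F, H}. Each edge has distinct colors on its endpoints.

3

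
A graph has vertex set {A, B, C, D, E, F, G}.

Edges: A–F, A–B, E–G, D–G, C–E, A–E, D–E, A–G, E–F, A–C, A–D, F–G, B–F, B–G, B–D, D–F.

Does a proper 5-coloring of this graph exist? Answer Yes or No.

Yes

The chromatic number is 5. A, B, D, F, G form a clique, so at least 5 colors are needed.
One proper 5-coloring: A=red, B=green, C=blue, D=purple, E=green, F=blue, G=yellow.
That is already a proper 5-coloring.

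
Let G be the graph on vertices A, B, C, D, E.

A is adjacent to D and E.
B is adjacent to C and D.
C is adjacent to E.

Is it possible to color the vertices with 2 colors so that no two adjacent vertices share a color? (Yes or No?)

The cycle E-A-D-B-C-E has odd length 5, so it cannot be 2-colored; at least 3 colors are needed.
So 2 colors are not enough.

No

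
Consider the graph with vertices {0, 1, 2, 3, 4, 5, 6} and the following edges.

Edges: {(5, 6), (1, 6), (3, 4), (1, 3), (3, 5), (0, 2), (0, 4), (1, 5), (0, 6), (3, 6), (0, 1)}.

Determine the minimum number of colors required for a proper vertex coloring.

1, 3, 5, 6 are mutually adjacent (a clique of size 4), so at least 4 colors are needed.
One proper 4-coloring: 0=c, 1=a, 2=a, 3=c, 4=a, 5=d, 6=b. No two adjacent vertices share a color.

4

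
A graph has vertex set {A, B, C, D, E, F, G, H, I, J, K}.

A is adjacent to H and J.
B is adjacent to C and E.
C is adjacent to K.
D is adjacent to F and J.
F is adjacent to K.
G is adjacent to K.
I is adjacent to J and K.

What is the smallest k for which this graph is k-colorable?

The cycle F-D-J-I-K-F has odd length 5, so it cannot be 2-colored; at least 3 colors are needed.
One proper 3-coloring: A=blue, B=red, C=blue, D=blue, E=blue, F=green, G=blue, H=red, I=blue, J=red, K=red. No two adjacent vertices share a color.

3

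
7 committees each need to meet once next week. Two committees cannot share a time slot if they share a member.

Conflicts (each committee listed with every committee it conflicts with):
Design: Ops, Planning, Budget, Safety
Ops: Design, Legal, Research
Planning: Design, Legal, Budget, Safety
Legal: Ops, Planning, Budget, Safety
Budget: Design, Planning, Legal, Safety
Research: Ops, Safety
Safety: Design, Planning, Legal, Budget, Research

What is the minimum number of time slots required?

Planning, Legal, Budget, Safety pairwise conflict, so at least 4 time slots are needed.
4 time slots suffice: time slot 1 → {Ops, Safety}; time slot 2 → {Design, Legal, Research}; time slot 3 → {Planning}; time slot 4 → {Budget}. Every pair that conflicts lands in different time slots.

4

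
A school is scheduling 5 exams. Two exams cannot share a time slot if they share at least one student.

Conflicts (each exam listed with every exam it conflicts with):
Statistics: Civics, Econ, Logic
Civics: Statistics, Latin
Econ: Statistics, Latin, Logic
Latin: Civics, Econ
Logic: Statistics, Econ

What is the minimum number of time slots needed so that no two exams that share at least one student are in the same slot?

Statistics, Econ, Logic all conflict with each other, so at least 3 time slots are needed.
A valid assignment using 3 time slots: Statistics=2, Civics=1, Econ=1, Latin=2, Logic=3. Each listed conflict is separated.

3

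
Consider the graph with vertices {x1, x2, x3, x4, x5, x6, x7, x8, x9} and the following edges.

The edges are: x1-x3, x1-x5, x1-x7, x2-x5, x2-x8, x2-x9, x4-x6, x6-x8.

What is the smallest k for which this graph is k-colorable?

x2 and x5 are adjacent, so at least 2 colors are needed.
A valid assignment using 2 colors: x1=1, x2=1, x3=2, x4=2, x5=2, x6=1, x7=2, x8=2, x9=2. Each edge has distinct colors on its endpoints.

2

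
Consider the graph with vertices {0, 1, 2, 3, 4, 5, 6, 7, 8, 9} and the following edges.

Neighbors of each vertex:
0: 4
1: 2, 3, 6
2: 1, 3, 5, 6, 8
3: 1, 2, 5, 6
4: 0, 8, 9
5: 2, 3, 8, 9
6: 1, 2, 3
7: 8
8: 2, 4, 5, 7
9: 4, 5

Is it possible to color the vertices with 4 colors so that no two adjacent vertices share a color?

Yes

The chromatic number is 4. 1, 2, 3, 6 are mutually adjacent (a clique of size 4), so at least 4 colors are needed.
One proper 4-coloring: 0=b, 1=d, 2=a, 3=c, 4=a, 5=b, 6=b, 7=a, 8=c, 9=c.
That is already a proper 4-coloring.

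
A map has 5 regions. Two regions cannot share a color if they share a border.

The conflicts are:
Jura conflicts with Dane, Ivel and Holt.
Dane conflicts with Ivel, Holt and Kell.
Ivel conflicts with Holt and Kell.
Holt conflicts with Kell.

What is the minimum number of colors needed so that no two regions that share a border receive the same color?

4

Jura, Dane, Ivel, Holt all conflict with each other, so at least 4 colors are needed.
4 colors suffice: color 1 → {Holt}; color 2 → {Dane}; color 3 → {Ivel}; color 4 → {Jura, Kell}. No two conflicting regions share a color.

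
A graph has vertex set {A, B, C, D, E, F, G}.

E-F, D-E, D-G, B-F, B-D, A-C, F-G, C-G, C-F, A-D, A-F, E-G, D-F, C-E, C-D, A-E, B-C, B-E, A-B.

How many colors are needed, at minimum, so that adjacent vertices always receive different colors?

A, B, C, D, E, F are pairwise adjacent (a clique of size 6), so at least 6 colors are needed.
6 colors suffice: color 1 → {D}; color 2 → {E}; color 3 → {F}; color 4 → {C}; color 5 → {B, G}; color 6 → {A}. No two adjacent vertices share a color.

6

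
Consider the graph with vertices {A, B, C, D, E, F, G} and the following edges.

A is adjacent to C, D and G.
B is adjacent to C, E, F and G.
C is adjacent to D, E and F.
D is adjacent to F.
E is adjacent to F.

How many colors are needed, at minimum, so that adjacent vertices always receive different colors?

4

B, C, E, F are pairwise adjacent (a clique of size 4), so at least 4 colors are needed.
4 colors suffice: color 1 → {C, G}; color 2 → {B, D}; color 3 → {A, F}; color 4 → {E}. No two adjacent vertices share a color.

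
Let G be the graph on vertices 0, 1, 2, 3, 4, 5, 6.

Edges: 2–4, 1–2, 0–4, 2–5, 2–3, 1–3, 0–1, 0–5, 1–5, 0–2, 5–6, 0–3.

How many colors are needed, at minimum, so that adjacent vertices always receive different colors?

0, 1, 2, 5 are mutually adjacent (a clique of size 4), so at least 4 colors are needed.
4 colors suffice: color red → {2, 6}; color blue → {0}; color green → {1, 4}; color yellow → {3, 5}. Every edge joins two different colors.

4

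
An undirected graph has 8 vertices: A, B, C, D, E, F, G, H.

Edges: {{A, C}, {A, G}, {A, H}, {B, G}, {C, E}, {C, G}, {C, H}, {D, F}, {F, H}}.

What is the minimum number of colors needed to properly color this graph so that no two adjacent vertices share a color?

A, C, H form a triangle, so at least 3 colors are needed.
3 colors suffice: A=blue, B=red, C=red, D=blue, E=blue, F=red, G=green, H=green. Each edge has distinct colors on its endpoints.

3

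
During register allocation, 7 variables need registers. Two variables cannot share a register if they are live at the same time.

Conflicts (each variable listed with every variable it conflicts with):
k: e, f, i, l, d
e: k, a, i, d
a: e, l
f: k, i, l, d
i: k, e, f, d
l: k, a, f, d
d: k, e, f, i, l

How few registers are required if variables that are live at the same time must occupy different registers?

4

k, f, i, d all conflict with each other, so at least 4 registers are needed.
Using 4 registers: k=2, e=4, a=1, f=4, i=3, l=3, d=1. No two conflicting variables share a register.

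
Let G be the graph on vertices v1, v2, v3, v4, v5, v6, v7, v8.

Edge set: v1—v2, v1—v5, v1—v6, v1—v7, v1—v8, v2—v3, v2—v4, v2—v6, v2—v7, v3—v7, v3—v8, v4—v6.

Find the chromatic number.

v2, v4, v6 form a triangle, so at least 3 colors are needed.
A valid assignment using 3 colors: v1=2, v2=1, v3=2, v4=2, v5=1, v6=3, v7=3, v8=1. Every edge joins two different colors.

3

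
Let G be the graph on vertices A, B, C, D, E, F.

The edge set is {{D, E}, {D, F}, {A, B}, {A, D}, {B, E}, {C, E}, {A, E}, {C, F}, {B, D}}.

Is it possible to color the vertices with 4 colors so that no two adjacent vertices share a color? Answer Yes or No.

Yes

The chromatic number is 4. A, B, D, E are mutually adjacent (a clique of size 4), so at least 4 colors are needed.
One proper 4-coloring: A=4, B=3, C=2, D=2, E=1, F=1.
That is already a proper 4-coloring.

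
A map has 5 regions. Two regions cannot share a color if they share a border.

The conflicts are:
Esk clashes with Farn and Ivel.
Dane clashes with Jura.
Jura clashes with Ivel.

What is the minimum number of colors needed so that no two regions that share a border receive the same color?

2

Jura and Ivel conflict, so at least 2 colors are needed.
2 colors suffice: color 1 → {Esk, Jura}; color 2 → {Dane, Farn, Ivel}. Every pair that conflicts lands in different colors.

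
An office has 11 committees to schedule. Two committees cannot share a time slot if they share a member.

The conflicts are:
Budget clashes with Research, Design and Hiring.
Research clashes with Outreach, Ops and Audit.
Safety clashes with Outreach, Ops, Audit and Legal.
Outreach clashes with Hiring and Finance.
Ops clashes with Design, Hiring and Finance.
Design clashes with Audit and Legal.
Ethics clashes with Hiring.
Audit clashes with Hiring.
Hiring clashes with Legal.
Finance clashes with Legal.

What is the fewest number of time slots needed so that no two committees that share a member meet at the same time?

2

Budget and Research conflict, so at least 2 time slots are needed.
A valid assignment using 2 time slots: Budget=2, Research=1, Safety=1, Outreach=2, Ops=2, Design=1, Ethics=2, Audit=2, Hiring=1, Finance=1, Legal=2. Every pair that conflicts lands in different time slots.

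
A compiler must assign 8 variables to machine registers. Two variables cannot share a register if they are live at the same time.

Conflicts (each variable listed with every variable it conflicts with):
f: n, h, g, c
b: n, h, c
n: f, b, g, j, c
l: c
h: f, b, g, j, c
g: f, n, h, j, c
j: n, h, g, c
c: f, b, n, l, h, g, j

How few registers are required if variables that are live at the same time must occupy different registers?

4

f, h, g, c all conflict with each other, so at least 4 registers are needed.
4 registers suffice: register 1 → {c}; register 2 → {n, l, h}; register 3 → {b, g}; register 4 → {f, j}. Every pair that conflicts lands in different registers.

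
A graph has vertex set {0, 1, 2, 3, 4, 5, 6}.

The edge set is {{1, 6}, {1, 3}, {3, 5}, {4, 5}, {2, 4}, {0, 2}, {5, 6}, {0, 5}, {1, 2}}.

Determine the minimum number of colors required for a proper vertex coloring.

The cycle 5-0-2-1-3-5 has odd length 5, so it cannot be 2-colored; at least 3 colors are needed.
3 colors suffice: color a → {2, 5}; color b → {0, 1, 4}; color c → {3, 6}. No two adjacent vertices share a color.

3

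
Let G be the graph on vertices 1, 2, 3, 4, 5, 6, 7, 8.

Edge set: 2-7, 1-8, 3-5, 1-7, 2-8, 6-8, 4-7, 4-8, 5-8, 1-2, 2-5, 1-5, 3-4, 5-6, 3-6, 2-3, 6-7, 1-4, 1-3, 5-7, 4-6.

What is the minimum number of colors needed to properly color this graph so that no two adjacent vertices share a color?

1, 2, 5, 8 are mutually adjacent (a clique of size 4), so at least 4 colors are needed.
A valid assignment using 4 colors: 1=a, 2=d, 3=c, 4=b, 5=b, 6=a, 7=c, 8=c. Each edge has distinct colors on its endpoints.

4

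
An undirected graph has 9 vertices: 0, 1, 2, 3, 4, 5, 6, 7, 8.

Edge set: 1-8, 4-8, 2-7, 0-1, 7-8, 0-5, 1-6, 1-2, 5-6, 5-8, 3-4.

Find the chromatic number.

5 and 8 are adjacent, so at least 2 colors are needed.
2 colors suffice: color a → {0, 2, 3, 6, 8}; color b → {1, 4, 5, 7}. Every edge joins two different colors.

2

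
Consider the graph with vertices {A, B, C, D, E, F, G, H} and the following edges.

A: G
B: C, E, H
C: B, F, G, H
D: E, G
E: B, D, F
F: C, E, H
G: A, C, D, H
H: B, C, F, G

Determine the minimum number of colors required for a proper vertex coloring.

3

C, F, H form a triangle, so at least 3 colors are needed.
3 colors suffice: color red → {A, C, E}; color blue → {D, H}; color green → {B, F, G}. Every edge joins two different colors.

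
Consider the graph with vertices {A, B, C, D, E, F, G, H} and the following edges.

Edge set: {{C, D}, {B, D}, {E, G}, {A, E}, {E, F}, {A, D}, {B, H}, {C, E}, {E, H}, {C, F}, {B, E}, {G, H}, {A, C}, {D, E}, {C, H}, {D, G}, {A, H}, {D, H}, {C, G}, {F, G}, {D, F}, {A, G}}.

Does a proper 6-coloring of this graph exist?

Yes

The chromatic number is 6. A, C, D, E, G, H are mutually adjacent (a clique of size 6), so at least 6 colors are needed.
One proper 6-coloring: A=6, B=3, C=5, D=1, E=2, F=4, G=3, H=4.
That is already a proper 6-coloring.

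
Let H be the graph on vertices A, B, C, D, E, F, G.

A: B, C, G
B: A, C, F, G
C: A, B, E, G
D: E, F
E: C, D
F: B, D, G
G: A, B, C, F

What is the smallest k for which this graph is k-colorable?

A, B, C, G are mutually adjacent (a clique of size 4), so at least 4 colors are needed.
4 colors suffice: color 1 → {E, G}; color 2 → {B, D}; color 3 → {C, F}; color 4 → {A}. Every edge joins two different colors.

4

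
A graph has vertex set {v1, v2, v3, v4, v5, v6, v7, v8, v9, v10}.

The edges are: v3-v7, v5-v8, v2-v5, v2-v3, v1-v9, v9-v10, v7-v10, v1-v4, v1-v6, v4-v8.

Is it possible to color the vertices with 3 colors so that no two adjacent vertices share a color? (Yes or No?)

Yes

The chromatic number is 3. The cycle v4-v8-v5-v2-v3-v7-v10-v9-v1-v4 has odd length 9, so it cannot be 2-colored; at least 3 colors are needed.
One proper 3-coloring: v1=1, v2=2, v3=1, v4=2, v5=1, v6=2, v7=2, v8=3, v9=2, v10=1.
That is already a proper 3-coloring.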